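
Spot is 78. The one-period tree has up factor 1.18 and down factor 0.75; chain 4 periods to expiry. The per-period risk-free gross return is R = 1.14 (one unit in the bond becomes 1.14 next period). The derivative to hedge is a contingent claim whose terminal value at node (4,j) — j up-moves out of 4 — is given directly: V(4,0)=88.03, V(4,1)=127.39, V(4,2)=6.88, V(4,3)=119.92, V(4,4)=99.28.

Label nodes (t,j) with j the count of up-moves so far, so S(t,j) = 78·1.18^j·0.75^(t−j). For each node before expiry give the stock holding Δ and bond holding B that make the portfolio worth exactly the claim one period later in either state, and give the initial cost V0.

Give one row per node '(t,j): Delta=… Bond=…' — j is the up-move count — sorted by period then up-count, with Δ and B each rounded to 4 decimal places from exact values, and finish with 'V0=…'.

No-arbitrage ⇒ martingale measure with p* = (R−d)/(u−d) = 0.9070.
At expiry t=4: V(4,0)=88.0300, V(4,1)=127.3900, V(4,2)=6.8800, V(4,3)=119.9200, V(4,4)=99.2800
  t=3,j=0: stock 32.9062 → up 38.8294 (V=127.3900), down 24.6797 (V=88.0300). Price 108.5339; hedge Δ=2.7817, bond B=16.9990.
  t=3,j=1: stock 51.7725 → up 61.0915 (V=6.8800), down 38.8294 (V=127.3900). Price 15.8686; hedge Δ=-5.4132, bond B=296.1244.
  t=3,j=2: stock 81.4554 → up 96.1174 (V=119.9200), down 61.0915 (V=6.8800). Price 95.9690; hedge Δ=3.2273, bond B=-166.9147.
  t=3,j=3: stock 128.1565 → up 151.2247 (V=99.2800), down 96.1174 (V=119.9200). Price 88.7719; hedge Δ=-0.3745, bond B=136.7719.
  t=2,j=0: stock 43.8750 → up 51.7725 (V=15.8686), down 32.9062 (V=108.5339). Price 21.4813; hedge Δ=-4.9117, bond B=236.9818.
  t=2,j=1: stock 69.0300 → up 81.4554 (V=95.9690), down 51.7725 (V=15.8686). Price 77.6472; hedge Δ=2.6985, bond B=-108.6327.
  t=2,j=2: stock 108.6072 → up 128.1565 (V=88.7719), down 81.4554 (V=95.9690). Price 78.4574; hedge Δ=-0.1541, bond B=95.1947.
  t=1,j=0: stock 58.5000 → up 69.0300 (V=77.6472), down 43.8750 (V=21.4813). Price 63.5285; hedge Δ=2.2328, bond B=-67.0900.
  t=1,j=1: stock 92.0400 → up 108.6072 (V=78.4574), down 69.0300 (V=77.6472). Price 68.7562; hedge Δ=0.0205, bond B=66.8720.
  t=0,j=0: stock 78.0000 → up 92.0400 (V=68.7562), down 58.5000 (V=63.5285). Price 59.8858; hedge Δ=0.1559, bond B=47.7284.
The time-0 hedge costs 59.8858, which is the no-arbitrage price.

(0,0): Delta=0.1559 Bond=47.7284
(1,0): Delta=2.2328 Bond=-67.0900
(1,1): Delta=0.0205 Bond=66.8720
(2,0): Delta=-4.9117 Bond=236.9818
(2,1): Delta=2.6985 Bond=-108.6327
(2,2): Delta=-0.1541 Bond=95.1947
(3,0): Delta=2.7817 Bond=16.9990
(3,1): Delta=-5.4132 Bond=296.1244
(3,2): Delta=3.2273 Bond=-166.9147
(3,3): Delta=-0.3745 Bond=136.7719
V0=59.8858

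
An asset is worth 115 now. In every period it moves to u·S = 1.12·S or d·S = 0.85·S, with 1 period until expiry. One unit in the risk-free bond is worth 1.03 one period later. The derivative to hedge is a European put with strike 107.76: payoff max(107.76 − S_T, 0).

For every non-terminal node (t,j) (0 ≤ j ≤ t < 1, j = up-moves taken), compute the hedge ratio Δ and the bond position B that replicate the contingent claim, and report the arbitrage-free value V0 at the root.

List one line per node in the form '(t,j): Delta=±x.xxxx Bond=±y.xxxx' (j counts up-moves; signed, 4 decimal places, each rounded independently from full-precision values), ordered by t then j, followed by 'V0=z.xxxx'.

Under the risk-neutral measure, an up-move has probability p* = (R−d)/(u−d) = 0.6667 and values discount at R = 1.03.
Terminal payoffs: V(1,0)=10.0100, V(1,1)=0.0000
Node (0,0) S=115.0000: V=(p*·0.0000+(1−p*)·10.0100)/1.03=3.2395; Δ=(0.0000−10.0100)/(128.8000−97.7500)=-0.3224; B=V−Δ·S=40.3136
The time-0 hedge costs 3.2395, which is the no-arbitrage price.

(0,0): Delta=-0.3224 Bond=40.3136
V0=3.2395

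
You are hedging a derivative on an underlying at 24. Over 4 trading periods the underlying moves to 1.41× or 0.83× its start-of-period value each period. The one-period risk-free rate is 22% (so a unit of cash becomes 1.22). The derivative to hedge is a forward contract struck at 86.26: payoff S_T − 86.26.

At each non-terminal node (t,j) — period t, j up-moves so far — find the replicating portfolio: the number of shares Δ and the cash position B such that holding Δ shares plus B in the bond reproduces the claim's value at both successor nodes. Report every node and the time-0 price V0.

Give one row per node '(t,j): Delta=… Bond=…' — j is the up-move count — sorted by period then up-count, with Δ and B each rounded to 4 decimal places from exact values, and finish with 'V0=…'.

Under the risk-neutral measure, an up-move has probability p* = (R−d)/(u−d) = 0.6724 and values discount at R = 1.22.
Terminal payoffs: V(4,0)=-74.8700, V(4,1)=-66.9107, V(4,2)=-53.3895, V(4,3)=-30.4198, V(4,4)=8.6010
(3,0): S=13.7229. Δ = (V_up−V_dn)/(S_up−S_dn) = (-66.9107−-74.8700)/(19.3493−11.3900) = 1.0000. V = [p*·-66.9107 + (1−p*)·-74.8700]/1.22 = -56.9820. B = V − Δ·S = -70.7049.
(3,1): S=23.3124. Δ = (V_up−V_dn)/(S_up−S_dn) = (-53.3895−-66.9107)/(32.8705−19.3493) = 1.0000. V = [p*·-53.3895 + (1−p*)·-66.9107]/1.22 = -47.3925. B = V − Δ·S = -70.7049.
(3,2): S=39.6030. Δ = (V_up−V_dn)/(S_up−S_dn) = (-30.4198−-53.3895)/(55.8402−32.8705) = 1.0000. V = [p*·-30.4198 + (1−p*)·-53.3895]/1.22 = -31.1020. B = V − Δ·S = -70.7049.
(3,3): S=67.2773. Δ = (V_up−V_dn)/(S_up−S_dn) = (8.6010−-30.4198)/(94.8610−55.8402) = 1.0000. V = [p*·8.6010 + (1−p*)·-30.4198]/1.22 = -3.4276. B = V − Δ·S = -70.7049.
(2,0): S=16.5336. Δ = (V_up−V_dn)/(S_up−S_dn) = (-47.3925−-56.9820)/(23.3124−13.7229) = 1.0000. V = [p*·-47.3925 + (1−p*)·-56.9820]/1.22 = -41.4213. B = V − Δ·S = -57.9549.
(2,1): S=28.0872. Δ = (V_up−V_dn)/(S_up−S_dn) = (-31.1020−-47.3925)/(39.6030−23.3124) = 1.0000. V = [p*·-31.1020 + (1−p*)·-47.3925]/1.22 = -29.8677. B = V − Δ·S = -57.9549.
(2,2): S=47.7144. Δ = (V_up−V_dn)/(S_up−S_dn) = (-3.4276−-31.1020)/(67.2773−39.6030) = 1.0000. V = [p*·-3.4276 + (1−p*)·-31.1020]/1.22 = -10.2405. B = V − Δ·S = -57.9549.
(1,0): S=19.9200. Δ = (V_up−V_dn)/(S_up−S_dn) = (-29.8677−-41.4213)/(28.0872−16.5336) = 1.0000. V = [p*·-29.8677 + (1−p*)·-41.4213]/1.22 = -27.5840. B = V − Δ·S = -47.5040.
(1,1): S=33.8400. Δ = (V_up−V_dn)/(S_up−S_dn) = (-10.2405−-29.8677)/(47.7144−28.0872) = 1.0000. V = [p*·-10.2405 + (1−p*)·-29.8677]/1.22 = -13.6640. B = V − Δ·S = -47.5040.
(0,0): S=24.0000. Δ = (V_up−V_dn)/(S_up−S_dn) = (-13.6640−-27.5840)/(33.8400−19.9200) = 1.0000. V = [p*·-13.6640 + (1−p*)·-27.5840]/1.22 = -14.9377. B = V − Δ·S = -38.9377.
The time-0 hedge costs -14.9377, which is the no-arbitrage price.

(0,0): Delta=1.0000 Bond=-38.9377
(1,0): Delta=1.0000 Bond=-47.5040
(1,1): Delta=1.0000 Bond=-47.5040
(2,0): Delta=1.0000 Bond=-57.9549
(2,1): Delta=1.0000 Bond=-57.9549
(2,2): Delta=1.0000 Bond=-57.9549
(3,0): Delta=1.0000 Bond=-70.7049
(3,1): Delta=1.0000 Bond=-70.7049
(3,2): Delta=1.0000 Bond=-70.7049
(3,3): Delta=1.0000 Bond=-70.7049
V0=-14.9377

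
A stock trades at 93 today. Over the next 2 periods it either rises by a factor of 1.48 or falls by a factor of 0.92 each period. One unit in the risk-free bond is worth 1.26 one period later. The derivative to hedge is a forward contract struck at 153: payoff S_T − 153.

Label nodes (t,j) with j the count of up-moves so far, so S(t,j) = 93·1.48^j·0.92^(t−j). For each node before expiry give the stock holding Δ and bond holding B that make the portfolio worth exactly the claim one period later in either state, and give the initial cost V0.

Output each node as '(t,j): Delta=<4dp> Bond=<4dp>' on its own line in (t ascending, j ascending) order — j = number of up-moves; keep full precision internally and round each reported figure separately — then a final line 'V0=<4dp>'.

The replicating-portfolio and risk-neutral prices coincide; use p* = (1.26−0.92)/(1.48−0.92) = 0.6071 for the latter.
Terminal payoffs: V(2,0)=-74.2848, V(2,1)=-26.3712, V(2,2)=50.7072
Node (1,0) S=85.5600: V=(p*·-26.3712+(1−p*)·-74.2848)/1.26=-35.8686; Δ=(-26.3712−-74.2848)/(126.6288−78.7152)=1.0000; B=V−Δ·S=-121.4286
Node (1,1) S=137.6400: V=(p*·50.7072+(1−p*)·-26.3712)/1.26=16.2114; Δ=(50.7072−-26.3712)/(203.7072−126.6288)=1.0000; B=V−Δ·S=-121.4286
Node (0,0) S=93.0000: V=(p*·16.2114+(1−p*)·-35.8686)/1.26=-3.3719; Δ=(16.2114−-35.8686)/(137.6400−85.5600)=1.0000; B=V−Δ·S=-96.3719
Self-financing check: at every node Δ·S+B equals the discounted successor values.

(0,0): Delta=1.0000 Bond=-96.3719
(1,0): Delta=1.0000 Bond=-121.4286
(1,1): Delta=1.0000 Bond=-121.4286
V0=-3.3719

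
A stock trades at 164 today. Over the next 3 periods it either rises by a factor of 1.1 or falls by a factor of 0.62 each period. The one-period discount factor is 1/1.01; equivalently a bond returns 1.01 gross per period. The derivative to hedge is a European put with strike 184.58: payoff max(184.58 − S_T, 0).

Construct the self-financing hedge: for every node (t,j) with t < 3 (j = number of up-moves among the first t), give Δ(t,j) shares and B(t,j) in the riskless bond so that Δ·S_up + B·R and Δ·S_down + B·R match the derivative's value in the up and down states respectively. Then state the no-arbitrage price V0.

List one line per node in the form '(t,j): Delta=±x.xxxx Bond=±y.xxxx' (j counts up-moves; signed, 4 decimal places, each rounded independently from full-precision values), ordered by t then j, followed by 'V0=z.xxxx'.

The replicating-portfolio and risk-neutral prices coincide; use p* = (1.01−0.62)/(1.1−0.62) = 0.8125 for the latter.
At expiry t=3: V(3,0)=145.4942, V(3,1)=115.2342, V(3,2)=61.5472, V(3,3)=0.0000
Node (2,0) S=63.0416: V=(p*·115.2342+(1−p*)·145.4942)/1.01=119.7109; Δ=(115.2342−145.4942)/(69.3458−39.0858)=-1.0000; B=V−Δ·S=182.7525
Node (2,1) S=111.8480: V=(p*·61.5472+(1−p*)·115.2342)/1.01=70.9045; Δ=(61.5472−115.2342)/(123.0328−69.3458)=-1.0000; B=V−Δ·S=182.7525
Node (2,2) S=198.4400: V=(p*·0.0000+(1−p*)·61.5472)/1.01=11.4258; Δ=(0.0000−61.5472)/(218.2840−123.0328)=-0.6462; B=V−Δ·S=139.6492
Node (1,0) S=101.6800: V=(p*·70.9045+(1−p*)·119.7109)/1.01=79.2630; Δ=(70.9045−119.7109)/(111.8480−63.0416)=-1.0000; B=V−Δ·S=180.9430
Node (1,1) S=180.4000: V=(p*·11.4258+(1−p*)·70.9045)/1.01=22.3545; Δ=(11.4258−70.9045)/(198.4400−111.8480)=-0.6869; B=V−Δ·S=146.2684
Node (0,0) S=164.0000: V=(p*·22.3545+(1−p*)·79.2630)/1.01=32.6979; Δ=(22.3545−79.2630)/(180.4000−101.6800)=-0.7229; B=V−Δ·S=151.2573
The time-0 hedge costs 32.6979, which is the no-arbitrage price.

(0,0): Delta=-0.7229 Bond=151.2573
(1,0): Delta=-1.0000 Bond=180.9430
(1,1): Delta=-0.6869 Bond=146.2684
(2,0): Delta=-1.0000 Bond=182.7525
(2,1): Delta=-1.0000 Bond=182.7525
(2,2): Delta=-0.6462 Bond=139.6492
V0=32.6979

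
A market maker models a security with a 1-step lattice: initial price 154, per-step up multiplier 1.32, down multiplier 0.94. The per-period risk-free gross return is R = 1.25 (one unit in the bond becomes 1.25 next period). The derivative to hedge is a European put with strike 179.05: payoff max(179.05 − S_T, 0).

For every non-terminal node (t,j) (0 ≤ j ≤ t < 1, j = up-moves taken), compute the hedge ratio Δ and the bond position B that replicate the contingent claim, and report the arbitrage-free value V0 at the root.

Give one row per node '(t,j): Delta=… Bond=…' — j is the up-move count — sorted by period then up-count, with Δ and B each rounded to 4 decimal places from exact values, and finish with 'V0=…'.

Risk-neutral probability p* = (R−d)/(u−d) = (1.25−0.94)/(1.32−0.94) = 0.8158.
At expiry t=1: V(1,0)=34.2900, V(1,1)=0.0000
  t=0,j=0: stock 154.0000 → up 203.2800 (V=0.0000), down 144.7600 (V=34.2900). Price 5.0533; hedge Δ=-0.5860, bond B=95.2901.
Self-financing check: at every node Δ·S+B equals the discounted successor values.

(0,0): Delta=-0.5860 Bond=95.2901
V0=5.0533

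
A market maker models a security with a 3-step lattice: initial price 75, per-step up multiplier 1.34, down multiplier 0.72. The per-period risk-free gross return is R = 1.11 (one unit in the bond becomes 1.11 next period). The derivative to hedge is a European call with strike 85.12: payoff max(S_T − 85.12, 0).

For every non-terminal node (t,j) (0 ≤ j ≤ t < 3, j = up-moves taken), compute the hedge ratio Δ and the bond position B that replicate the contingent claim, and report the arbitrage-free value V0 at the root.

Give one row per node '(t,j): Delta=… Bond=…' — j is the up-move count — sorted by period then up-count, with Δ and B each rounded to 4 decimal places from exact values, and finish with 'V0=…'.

(0,0): Delta=0.6731 Bond=-29.3198
(1,0): Delta=0.2004 Bond=-7.0211
(1,1): Delta=0.8229 Bond=-47.5976
(2,0): Delta=0.0000 Bond=0.0000
(2,1): Delta=0.2640 Bond=-12.3896
(2,2): Delta=1.0000 Bond=-76.6847
V0=21.1637

The replicating-portfolio and risk-neutral prices coincide; use p* = (1.11−0.72)/(1.34−0.72) = 0.6290 for the latter.
Terminal values V(3,·): V(3,0)=0.0000, V(3,1)=0.0000, V(3,2)=11.8424, V(3,3)=95.3378
Node (2,0) S=38.8800: V=(p*·0.0000+(1−p*)·0.0000)/1.11=0.0000; Δ=(0.0000−0.0000)/(52.0992−27.9936)=0.0000; B=V−Δ·S=0.0000
Node (2,1) S=72.3600: V=(p*·11.8424+(1−p*)·0.0000)/1.11=6.7110; Δ=(11.8424−0.0000)/(96.9624−52.0992)=0.2640; B=V−Δ·S=-12.3896
Node (2,2) S=134.6700: V=(p*·95.3378+(1−p*)·11.8424)/1.11=57.9853; Δ=(95.3378−11.8424)/(180.4578−96.9624)=1.0000; B=V−Δ·S=-76.6847
Node (1,0) S=54.0000: V=(p*·6.7110+(1−p*)·0.0000)/1.11=3.8031; Δ=(6.7110−0.0000)/(72.3600−38.8800)=0.2004; B=V−Δ·S=-7.0211
Node (1,1) S=100.5000: V=(p*·57.9853+(1−p*)·6.7110)/1.11=35.1029; Δ=(57.9853−6.7110)/(134.6700−72.3600)=0.8229; B=V−Δ·S=-47.5976
Node (0,0) S=75.0000: V=(p*·35.1029+(1−p*)·3.8031)/1.11=21.1637; Δ=(35.1029−3.8031)/(100.5000−54.0000)=0.6731; B=V−Δ·S=-29.3198
Self-financing check: at every node Δ·S+B equals the discounted successor values.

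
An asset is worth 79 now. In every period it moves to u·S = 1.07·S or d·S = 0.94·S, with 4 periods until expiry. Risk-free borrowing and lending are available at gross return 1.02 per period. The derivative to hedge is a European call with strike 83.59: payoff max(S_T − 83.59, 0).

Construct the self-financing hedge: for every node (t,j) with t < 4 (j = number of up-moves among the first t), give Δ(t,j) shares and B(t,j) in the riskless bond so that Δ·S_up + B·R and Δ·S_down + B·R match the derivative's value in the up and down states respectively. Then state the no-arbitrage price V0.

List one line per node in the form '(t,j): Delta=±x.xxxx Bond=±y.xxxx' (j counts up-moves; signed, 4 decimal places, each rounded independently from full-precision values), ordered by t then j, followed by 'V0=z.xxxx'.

Under the risk-neutral measure, an up-move has probability p* = (R−d)/(u−d) = 0.6154 and values discount at R = 1.02.
Terminal values V(4,·): V(4,0)=0.0000, V(4,1)=0.0000, V(4,2)=0.0000, V(4,3)=7.3817, V(4,4)=19.9629
  t=3,j=0: stock 65.6161 → up 70.2093 (V=0.0000), down 61.6792 (V=0.0000). Price 0.0000; hedge Δ=0.0000, bond B=0.0000.
  t=3,j=1: stock 74.6907 → up 79.9191 (V=0.0000), down 70.2093 (V=0.0000). Price 0.0000; hedge Δ=0.0000, bond B=0.0000.
  t=3,j=2: stock 85.0203 → up 90.9717 (V=7.3817), down 79.9191 (V=0.0000). Price 4.4535; hedge Δ=0.6679, bond B=-52.3287.
  t=3,j=3: stock 96.7784 → up 103.5529 (V=19.9629), down 90.9717 (V=7.3817). Price 14.8274; hedge Δ=1.0000, bond B=-81.9510.
  t=2,j=0: stock 69.8044 → up 74.6907 (V=0.0000), down 65.6161 (V=0.0000). Price 0.0000; hedge Δ=0.0000, bond B=0.0000.
  t=2,j=1: stock 79.4582 → up 85.0203 (V=4.4535), down 74.6907 (V=0.0000). Price 2.6869; hedge Δ=0.4311, bond B=-31.5709.
  t=2,j=2: stock 90.4471 → up 96.7784 (V=14.8274), down 85.0203 (V=4.4535). Price 10.6250; hedge Δ=0.8823, bond B=-69.1743.
  t=1,j=0: stock 74.2600 → up 79.4582 (V=2.6869), down 69.8044 (V=0.0000). Price 1.6210; hedge Δ=0.2783, bond B=-19.0473.
  t=1,j=1: stock 84.5300 → up 90.4471 (V=10.6250), down 79.4582 (V=2.6869). Price 7.4234; hedge Δ=0.7224, bond B=-53.6387.
  t=0,j=0: stock 79.0000 → up 84.5300 (V=7.4234), down 74.2600 (V=1.6210). Price 5.0899; hedge Δ=0.5650, bond B=-39.5434.
Self-financing check: at every node Δ·S+B equals the discounted successor values.

(0,0): Delta=0.5650 Bond=-39.5434
(1,0): Delta=0.2783 Bond=-19.0473
(1,1): Delta=0.7224 Bond=-53.6387
(2,0): Delta=0.0000 Bond=0.0000
(2,1): Delta=0.4311 Bond=-31.5709
(2,2): Delta=0.8823 Bond=-69.1743
(3,0): Delta=0.0000 Bond=0.0000
(3,1): Delta=0.0000 Bond=0.0000
(3,2): Delta=0.6679 Bond=-52.3287
(3,3): Delta=1.0000 Bond=-81.9510
V0=5.0899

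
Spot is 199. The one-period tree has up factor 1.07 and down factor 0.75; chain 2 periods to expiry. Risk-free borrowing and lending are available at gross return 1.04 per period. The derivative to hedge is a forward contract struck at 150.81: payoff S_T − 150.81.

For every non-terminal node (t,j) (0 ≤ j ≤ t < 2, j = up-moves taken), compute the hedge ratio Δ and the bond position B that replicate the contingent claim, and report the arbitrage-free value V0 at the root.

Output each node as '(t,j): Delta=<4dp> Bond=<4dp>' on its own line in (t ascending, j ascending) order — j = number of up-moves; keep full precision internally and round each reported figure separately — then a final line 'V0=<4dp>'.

Since d<R<u, set p* = (R−d)/(u−d) = 0.9062; price each node as the discounted p*-expectation of its children.
Terminal values V(2,·): V(2,0)=-38.8725, V(2,1)=8.8875, V(2,2)=77.0251
Node (1,0) S=149.2500: V=(p*·8.8875+(1−p*)·-38.8725)/1.04=4.2404; Δ=(8.8875−-38.8725)/(159.6975−111.9375)=1.0000; B=V−Δ·S=-145.0096
Node (1,1) S=212.9300: V=(p*·77.0251+(1−p*)·8.8875)/1.04=67.9204; Δ=(77.0251−8.8875)/(227.8351−159.6975)=1.0000; B=V−Δ·S=-145.0096
Node (0,0) S=199.0000: V=(p*·67.9204+(1−p*)·4.2404)/1.04=59.5677; Δ=(67.9204−4.2404)/(212.9300−149.2500)=1.0000; B=V−Δ·S=-139.4323
Self-financing check: at every node Δ·S+B equals the discounted successor values.

(0,0): Delta=1.0000 Bond=-139.4323
(1,0): Delta=1.0000 Bond=-145.0096
(1,1): Delta=1.0000 Bond=-145.0096
V0=59.5677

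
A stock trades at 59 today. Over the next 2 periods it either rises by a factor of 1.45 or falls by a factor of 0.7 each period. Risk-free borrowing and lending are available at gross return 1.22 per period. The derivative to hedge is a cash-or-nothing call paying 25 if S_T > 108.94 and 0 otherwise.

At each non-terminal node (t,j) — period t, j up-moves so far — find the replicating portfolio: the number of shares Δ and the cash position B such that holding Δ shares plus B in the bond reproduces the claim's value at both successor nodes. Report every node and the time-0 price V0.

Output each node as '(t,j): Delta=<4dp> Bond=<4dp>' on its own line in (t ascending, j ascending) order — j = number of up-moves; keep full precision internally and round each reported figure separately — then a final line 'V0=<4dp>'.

(0,0): Delta=0.3211 Bond=-10.8692
(1,0): Delta=0.0000 Bond=0.0000
(1,1): Delta=0.3896 Bond=-19.1257
V0=8.0743

Risk-neutral probability p* = (R−d)/(u−d) = (1.22−0.7)/(1.45−0.7) = 0.6933.
Terminal values V(2,·): V(2,0)=0.0000, V(2,1)=0.0000, V(2,2)=25.0000
Node (1,0) S=41.3000: V=(p*·0.0000+(1−p*)·0.0000)/1.22=0.0000; Δ=(0.0000−0.0000)/(59.8850−28.9100)=0.0000; B=V−Δ·S=0.0000
Node (1,1) S=85.5500: V=(p*·25.0000+(1−p*)·0.0000)/1.22=14.2077; Δ=(25.0000−0.0000)/(124.0475−59.8850)=0.3896; B=V−Δ·S=-19.1257
Node (0,0) S=59.0000: V=(p*·14.2077+(1−p*)·0.0000)/1.22=8.0743; Δ=(14.2077−0.0000)/(85.5500−41.3000)=0.3211; B=V−Δ·S=-10.8692
The time-0 hedge costs 8.0743, which is the no-arbitrage price.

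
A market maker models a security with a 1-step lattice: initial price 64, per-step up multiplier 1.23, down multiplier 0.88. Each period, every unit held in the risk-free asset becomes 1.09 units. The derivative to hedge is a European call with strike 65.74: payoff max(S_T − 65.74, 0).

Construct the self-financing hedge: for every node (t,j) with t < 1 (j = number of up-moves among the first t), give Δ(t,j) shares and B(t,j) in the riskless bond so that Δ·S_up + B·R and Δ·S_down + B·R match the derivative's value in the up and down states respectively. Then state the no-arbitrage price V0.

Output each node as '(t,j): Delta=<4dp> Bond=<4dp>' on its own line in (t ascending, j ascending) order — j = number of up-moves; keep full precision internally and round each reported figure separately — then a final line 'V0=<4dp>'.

(0,0): Delta=0.5795 Bond=-29.9408
V0=7.1450

No-arbitrage ⇒ martingale measure with p* = (R−d)/(u−d) = 0.6000.
Terminal values V(1,·): V(1,0)=0.0000, V(1,1)=12.9800
(0,0): S=64.0000. Δ = (V_up−V_dn)/(S_up−S_dn) = (12.9800−0.0000)/(78.7200−56.3200) = 0.5795. V = [p*·12.9800 + (1−p*)·0.0000]/1.09 = 7.1450. B = V − Δ·S = -29.9408.
Root portfolio cost Δ·64+B reproduces V0=7.1450.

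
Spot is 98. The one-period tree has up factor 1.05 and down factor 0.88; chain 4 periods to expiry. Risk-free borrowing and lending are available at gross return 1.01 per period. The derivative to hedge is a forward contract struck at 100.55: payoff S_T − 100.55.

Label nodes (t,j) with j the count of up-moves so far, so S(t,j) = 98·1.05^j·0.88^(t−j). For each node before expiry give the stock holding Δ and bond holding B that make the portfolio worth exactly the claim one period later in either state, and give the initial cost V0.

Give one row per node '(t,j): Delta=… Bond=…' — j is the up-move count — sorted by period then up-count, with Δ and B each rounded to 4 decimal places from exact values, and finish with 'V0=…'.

Since d<R<u, set p* = (R−d)/(u−d) = 0.7647; price each node as the discounted p*-expectation of its children.
Payoff layer (t=4): V(4,0)=-41.7799, V(4,1)=-30.4265, V(4,2)=-16.8800, V(4,3)=-0.7164, V(4,4)=18.5696
  t=3,j=0: stock 66.7843 → up 70.1235 (V=-30.4265), down 58.7701 (V=-41.7799). Price -32.7702; hedge Δ=1.0000, bond B=-99.5545.
  t=3,j=1: stock 79.6858 → up 83.6700 (V=-16.8800), down 70.1235 (V=-30.4265). Price -19.8687; hedge Δ=1.0000, bond B=-99.5545.
  t=3,j=2: stock 95.0796 → up 99.8336 (V=-0.7164), down 83.6700 (V=-16.8800). Price -4.4749; hedge Δ=1.0000, bond B=-99.5545.
  t=3,j=3: stock 113.4473 → up 119.1196 (V=18.5696), down 99.8336 (V=-0.7164). Price 13.8928; hedge Δ=1.0000, bond B=-99.5545.
  t=2,j=0: stock 75.8912 → up 79.6858 (V=-19.8687), down 66.7843 (V=-32.7702). Price -22.6776; hedge Δ=1.0000, bond B=-98.5688.
  t=2,j=1: stock 90.5520 → up 95.0796 (V=-4.4749), down 79.6858 (V=-19.8687). Price -8.0168; hedge Δ=1.0000, bond B=-98.5688.
  t=2,j=2: stock 108.0450 → up 113.4473 (V=13.8928), down 95.0796 (V=-4.4749). Price 9.4762; hedge Δ=1.0000, bond B=-98.5688.
  t=1,j=0: stock 86.2400 → up 90.5520 (V=-8.0168), down 75.8912 (V=-22.6776). Price -11.3528; hedge Δ=1.0000, bond B=-97.5928.
  t=1,j=1: stock 102.9000 → up 108.0450 (V=9.4762), down 90.5520 (V=-8.0168). Price 5.3072; hedge Δ=1.0000, bond B=-97.5928.
  t=0,j=0: stock 98.0000 → up 102.9000 (V=5.3072), down 86.2400 (V=-11.3528). Price 1.3734; hedge Δ=1.0000, bond B=-96.6266.
Root portfolio cost Δ·98+B reproduces V0=1.3734.

(0,0): Delta=1.0000 Bond=-96.6266
(1,0): Delta=1.0000 Bond=-97.5928
(1,1): Delta=1.0000 Bond=-97.5928
(2,0): Delta=1.0000 Bond=-98.5688
(2,1): Delta=1.0000 Bond=-98.5688
(2,2): Delta=1.0000 Bond=-98.5688
(3,0): Delta=1.0000 Bond=-99.5545
(3,1): Delta=1.0000 Bond=-99.5545
(3,2): Delta=1.0000 Bond=-99.5545
(3,3): Delta=1.0000 Bond=-99.5545
V0=1.3734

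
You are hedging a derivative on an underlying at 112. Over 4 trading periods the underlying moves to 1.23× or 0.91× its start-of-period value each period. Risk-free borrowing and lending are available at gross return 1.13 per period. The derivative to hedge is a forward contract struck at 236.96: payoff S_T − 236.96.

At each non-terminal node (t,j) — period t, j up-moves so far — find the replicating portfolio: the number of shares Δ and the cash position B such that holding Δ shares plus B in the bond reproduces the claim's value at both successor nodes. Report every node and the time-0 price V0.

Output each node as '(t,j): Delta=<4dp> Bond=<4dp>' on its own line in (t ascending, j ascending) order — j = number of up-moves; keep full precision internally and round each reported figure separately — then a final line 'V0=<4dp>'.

(0,0): Delta=1.0000 Bond=-145.3320
(1,0): Delta=1.0000 Bond=-164.2252
(1,1): Delta=1.0000 Bond=-164.2252
(2,0): Delta=1.0000 Bond=-185.5744
(2,1): Delta=1.0000 Bond=-185.5744
(2,2): Delta=1.0000 Bond=-185.5744
(3,0): Delta=1.0000 Bond=-209.6991
(3,1): Delta=1.0000 Bond=-209.6991
(3,2): Delta=1.0000 Bond=-209.6991
(3,3): Delta=1.0000 Bond=-209.6991
V0=-33.3320

Under the risk-neutral measure, an up-move has probability p* = (R−d)/(u−d) = 0.6875 and values discount at R = 1.13.
Payoff layer (t=4): V(4,0)=-160.1560, V(4,1)=-133.1481, V(4,2)=-96.6428, V(4,3)=-47.3004, V(4,4)=19.3930
  t=3,j=0: stock 84.4000 → up 103.8119 (V=-133.1481), down 76.8040 (V=-160.1560). Price -125.2992; hedge Δ=1.0000, bond B=-209.6991.
  t=3,j=1: stock 114.0791 → up 140.3172 (V=-96.6428), down 103.8119 (V=-133.1481). Price -95.6201; hedge Δ=1.0000, bond B=-209.6991.
  t=3,j=2: stock 154.1948 → up 189.6596 (V=-47.3004), down 140.3172 (V=-96.6428). Price -55.5043; hedge Δ=1.0000, bond B=-209.6991.
  t=3,j=3: stock 208.4171 → up 256.3530 (V=19.3930), down 189.6596 (V=-47.3004). Price -1.2820; hedge Δ=1.0000, bond B=-209.6991.
  t=2,j=0: stock 92.7472 → up 114.0791 (V=-95.6201), down 84.4000 (V=-125.2992). Price -92.8272; hedge Δ=1.0000, bond B=-185.5744.
  t=2,j=1: stock 125.3616 → up 154.1948 (V=-55.5043), down 114.0791 (V=-95.6201). Price -60.2128; hedge Δ=1.0000, bond B=-185.5744.
  t=2,j=2: stock 169.4448 → up 208.4171 (V=-1.2820), down 154.1948 (V=-55.5043). Price -16.1296; hedge Δ=1.0000, bond B=-185.5744.
  t=1,j=0: stock 101.9200 → up 125.3616 (V=-60.2128), down 92.7472 (V=-92.8272). Price -62.3052; hedge Δ=1.0000, bond B=-164.2252.
  t=1,j=1: stock 137.7600 → up 169.4448 (V=-16.1296), down 125.3616 (V=-60.2128). Price -26.4652; hedge Δ=1.0000, bond B=-164.2252.
  t=0,j=0: stock 112.0000 → up 137.7600 (V=-26.4652), down 101.9200 (V=-62.3052). Price -33.3320; hedge Δ=1.0000, bond B=-145.3320.
Check: Δ(0,0)·S0 + B(0,0) = -33.3320 = V0.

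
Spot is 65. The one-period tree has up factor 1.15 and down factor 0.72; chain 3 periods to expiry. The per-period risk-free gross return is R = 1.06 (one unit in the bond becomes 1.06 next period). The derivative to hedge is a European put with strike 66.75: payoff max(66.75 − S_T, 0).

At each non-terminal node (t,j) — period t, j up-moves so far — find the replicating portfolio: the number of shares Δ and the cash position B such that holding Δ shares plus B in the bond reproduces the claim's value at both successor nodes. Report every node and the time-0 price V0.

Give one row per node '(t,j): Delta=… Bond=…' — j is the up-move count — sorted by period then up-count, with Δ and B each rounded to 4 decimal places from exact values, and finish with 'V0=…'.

(0,0): Delta=-0.3608 Bond=27.8240
(1,0): Delta=-1.0000 Bond=59.4073
(1,1): Delta=-0.2549 Bond=21.5751
(2,0): Delta=-1.0000 Bond=62.9717
(2,1): Delta=-1.0000 Bond=62.9717
(2,2): Delta=-0.1314 Bond=12.2544
V0=4.3710

No-arbitrage ⇒ martingale measure with p* = (R−d)/(u−d) = 0.7907.
Terminal payoffs: V(3,0)=42.4889, V(3,1)=27.9996, V(3,2)=4.8570, V(3,3)=0.0000
Node (2,0) S=33.6960: V=(p*·27.9996+(1−p*)·42.4889)/1.06=29.2757; Δ=(27.9996−42.4889)/(38.7504−24.2611)=-1.0000; B=V−Δ·S=62.9717
Node (2,1) S=53.8200: V=(p*·4.8570+(1−p*)·27.9996)/1.06=9.1517; Δ=(4.8570−27.9996)/(61.8930−38.7504)=-1.0000; B=V−Δ·S=62.9717
Node (2,2) S=85.9625: V=(p*·0.0000+(1−p*)·4.8570)/1.06=0.9590; Δ=(0.0000−4.8570)/(98.8569−61.8930)=-0.1314; B=V−Δ·S=12.2544
Node (1,0) S=46.8000: V=(p*·9.1517+(1−p*)·29.2757)/1.06=12.6073; Δ=(9.1517−29.2757)/(53.8200−33.6960)=-1.0000; B=V−Δ·S=59.4073
Node (1,1) S=74.7500: V=(p*·0.9590+(1−p*)·9.1517)/1.06=2.5224; Δ=(0.9590−9.1517)/(85.9625−53.8200)=-0.2549; B=V−Δ·S=21.5751
Node (0,0) S=65.0000: V=(p*·2.5224+(1−p*)·12.6073)/1.06=4.3710; Δ=(2.5224−12.6073)/(74.7500−46.8000)=-0.3608; B=V−Δ·S=27.8240
Check: Δ(0,0)·S0 + B(0,0) = 4.3710 = V0.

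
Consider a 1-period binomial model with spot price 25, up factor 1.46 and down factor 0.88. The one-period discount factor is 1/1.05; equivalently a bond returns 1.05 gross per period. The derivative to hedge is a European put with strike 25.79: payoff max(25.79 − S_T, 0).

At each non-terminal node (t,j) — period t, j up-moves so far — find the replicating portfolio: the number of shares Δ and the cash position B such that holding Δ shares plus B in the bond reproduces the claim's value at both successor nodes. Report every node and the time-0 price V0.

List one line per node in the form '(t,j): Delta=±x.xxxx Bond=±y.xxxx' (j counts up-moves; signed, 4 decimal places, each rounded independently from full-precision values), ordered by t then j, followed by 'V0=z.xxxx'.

(0,0): Delta=-0.2614 Bond=9.0860
V0=2.5516

No-arbitrage ⇒ martingale measure with p* = (R−d)/(u−d) = 0.2931.
At expiry t=1: V(1,0)=3.7900, V(1,1)=0.0000
Node (0,0) S=25.0000: V=(p*·0.0000+(1−p*)·3.7900)/1.05=2.5516; Δ=(0.0000−3.7900)/(36.5000−22.0000)=-0.2614; B=V−Δ·S=9.0860
The time-0 hedge costs 2.5516, which is the no-arbitrage price.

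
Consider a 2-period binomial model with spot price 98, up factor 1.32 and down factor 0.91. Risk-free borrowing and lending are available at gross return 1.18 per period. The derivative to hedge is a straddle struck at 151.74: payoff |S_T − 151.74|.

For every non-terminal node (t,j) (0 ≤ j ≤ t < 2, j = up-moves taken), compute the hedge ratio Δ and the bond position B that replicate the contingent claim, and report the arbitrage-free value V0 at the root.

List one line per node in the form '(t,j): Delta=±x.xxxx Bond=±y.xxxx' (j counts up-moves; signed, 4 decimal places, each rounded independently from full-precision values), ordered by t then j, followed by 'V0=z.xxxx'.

(0,0): Delta=-0.4718 Bond=69.0560
(1,0): Delta=-1.0000 Bond=128.5932
(1,1): Delta=-0.2830 Bond=57.0602
V0=22.8221

Under the risk-neutral measure, an up-move has probability p* = (R−d)/(u−d) = 0.6585 and values discount at R = 1.18.
At expiry t=2: V(2,0)=70.5862, V(2,1)=34.0224, V(2,2)=19.0152
  t=1,j=0: stock 89.1800 → up 117.7176 (V=34.0224), down 81.1538 (V=70.5862). Price 39.4132; hedge Δ=-1.0000, bond B=128.5932.
  t=1,j=1: stock 129.3600 → up 170.7552 (V=19.0152), down 117.7176 (V=34.0224). Price 20.4573; hedge Δ=-0.2830, bond B=57.0602.
  t=0,j=0: stock 98.0000 → up 129.3600 (V=20.4573), down 89.1800 (V=39.4132). Price 22.8221; hedge Δ=-0.4718, bond B=69.0560.
Root portfolio cost Δ·98+B reproduces V0=22.8221.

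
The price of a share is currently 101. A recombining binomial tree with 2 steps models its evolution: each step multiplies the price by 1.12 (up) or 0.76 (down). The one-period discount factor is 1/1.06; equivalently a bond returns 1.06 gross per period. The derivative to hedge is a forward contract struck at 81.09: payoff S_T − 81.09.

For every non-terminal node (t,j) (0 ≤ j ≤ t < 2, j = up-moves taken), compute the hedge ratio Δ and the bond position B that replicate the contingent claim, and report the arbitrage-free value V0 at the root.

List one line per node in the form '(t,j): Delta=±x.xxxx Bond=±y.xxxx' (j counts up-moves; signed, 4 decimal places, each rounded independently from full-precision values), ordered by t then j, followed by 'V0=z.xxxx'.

(0,0): Delta=1.0000 Bond=-72.1698
(1,0): Delta=1.0000 Bond=-76.5000
(1,1): Delta=1.0000 Bond=-76.5000
V0=28.8302

Since d<R<u, set p* = (R−d)/(u−d) = 0.8333; price each node as the discounted p*-expectation of its children.
At expiry t=2: V(2,0)=-22.7524, V(2,1)=4.8812, V(2,2)=45.6044
  t=1,j=0: stock 76.7600 → up 85.9712 (V=4.8812), down 58.3376 (V=-22.7524). Price 0.2600; hedge Δ=1.0000, bond B=-76.5000.
  t=1,j=1: stock 113.1200 → up 126.6944 (V=45.6044), down 85.9712 (V=4.8812). Price 36.6200; hedge Δ=1.0000, bond B=-76.5000.
  t=0,j=0: stock 101.0000 → up 113.1200 (V=36.6200), down 76.7600 (V=0.2600). Price 28.8302; hedge Δ=1.0000, bond B=-72.1698.
Self-financing check: at every node Δ·S+B equals the discounted successor values.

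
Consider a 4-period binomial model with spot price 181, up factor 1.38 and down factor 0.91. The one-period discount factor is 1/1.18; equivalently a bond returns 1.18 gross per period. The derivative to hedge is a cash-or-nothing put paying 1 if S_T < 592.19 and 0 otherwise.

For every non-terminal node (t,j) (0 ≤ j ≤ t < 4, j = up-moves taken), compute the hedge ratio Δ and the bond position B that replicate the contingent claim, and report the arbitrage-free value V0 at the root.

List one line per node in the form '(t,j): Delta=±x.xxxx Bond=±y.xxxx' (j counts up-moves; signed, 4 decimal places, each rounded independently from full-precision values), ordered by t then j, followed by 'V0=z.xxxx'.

Risk-neutral probability p* = (R−d)/(u−d) = (1.18−0.91)/(1.38−0.91) = 0.5745.
Terminal values V(4,·): V(4,0)=1.0000, V(4,1)=1.0000, V(4,2)=1.0000, V(4,3)=1.0000, V(4,4)=0.0000
Node (3,0) S=136.3964: V=(p*·1.0000+(1−p*)·1.0000)/1.18=0.8475; Δ=(1.0000−1.0000)/(188.2270−124.1207)=0.0000; B=V−Δ·S=0.8475
Node (3,1) S=206.8428: V=(p*·1.0000+(1−p*)·1.0000)/1.18=0.8475; Δ=(1.0000−1.0000)/(285.4431−188.2270)=0.0000; B=V−Δ·S=0.8475
Node (3,2) S=313.6737: V=(p*·1.0000+(1−p*)·1.0000)/1.18=0.8475; Δ=(1.0000−1.0000)/(432.8697−285.4431)=0.0000; B=V−Δ·S=0.8475
Node (3,3) S=475.6810: V=(p*·0.0000+(1−p*)·1.0000)/1.18=0.3606; Δ=(0.0000−1.0000)/(656.4398−432.8697)=-0.0045; B=V−Δ·S=2.4883
Node (2,0) S=149.8861: V=(p*·0.8475+(1−p*)·0.8475)/1.18=0.7182; Δ=(0.8475−0.8475)/(206.8428−136.3964)=0.0000; B=V−Δ·S=0.7182
Node (2,1) S=227.2998: V=(p*·0.8475+(1−p*)·0.8475)/1.18=0.7182; Δ=(0.8475−0.8475)/(313.6737−206.8428)=0.0000; B=V−Δ·S=0.7182
Node (2,2) S=344.6964: V=(p*·0.3606+(1−p*)·0.8475)/1.18=0.4812; Δ=(0.3606−0.8475)/(475.6810−313.6737)=-0.0030; B=V−Δ·S=1.5170
Node (1,0) S=164.7100: V=(p*·0.7182+(1−p*)·0.7182)/1.18=0.6086; Δ=(0.7182−0.7182)/(227.2998−149.8861)=0.0000; B=V−Δ·S=0.6086
Node (1,1) S=249.7800: V=(p*·0.4812+(1−p*)·0.7182)/1.18=0.4932; Δ=(0.4812−0.7182)/(344.6964−227.2998)=-0.0020; B=V−Δ·S=0.9975
Node (0,0) S=181.0000: V=(p*·0.4932+(1−p*)·0.6086)/1.18=0.4596; Δ=(0.4932−0.6086)/(249.7800−164.7100)=-0.0014; B=V−Δ·S=0.7051
Each (Δ,B) replicates both successor values, so the strategy is self-financing and V0 is arbitrage-free.

(0,0): Delta=-0.0014 Bond=0.7051
(1,0): Delta=0.0000 Bond=0.6086
(1,1): Delta=-0.0020 Bond=0.9975
(2,0): Delta=0.0000 Bond=0.7182
(2,1): Delta=0.0000 Bond=0.7182
(2,2): Delta=-0.0030 Bond=1.5170
(3,0): Delta=0.0000 Bond=0.8475
(3,1): Delta=0.0000 Bond=0.8475
(3,2): Delta=0.0000 Bond=0.8475
(3,3): Delta=-0.0045 Bond=2.4883
V0=0.4596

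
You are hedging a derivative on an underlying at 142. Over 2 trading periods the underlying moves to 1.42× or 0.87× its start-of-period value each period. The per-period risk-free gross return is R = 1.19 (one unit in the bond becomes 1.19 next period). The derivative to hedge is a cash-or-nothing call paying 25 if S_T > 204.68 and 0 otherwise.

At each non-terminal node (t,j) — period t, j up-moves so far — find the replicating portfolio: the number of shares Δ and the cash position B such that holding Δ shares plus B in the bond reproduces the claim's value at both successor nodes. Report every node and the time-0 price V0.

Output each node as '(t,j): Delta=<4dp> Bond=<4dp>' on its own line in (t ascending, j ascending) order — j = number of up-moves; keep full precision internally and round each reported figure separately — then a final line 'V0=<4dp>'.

(0,0): Delta=0.1565 Bond=-16.2476
(1,0): Delta=0.0000 Bond=0.0000
(1,1): Delta=0.2254 Bond=-33.2315
V0=5.9761

Risk-neutral probability p* = (R−d)/(u−d) = (1.19−0.87)/(1.42−0.87) = 0.5818.
Payoff layer (t=2): V(2,0)=0.0000, V(2,1)=0.0000, V(2,2)=25.0000
Node (1,0) S=123.5400: V=(p*·0.0000+(1−p*)·0.0000)/1.19=0.0000; Δ=(0.0000−0.0000)/(175.4268−107.4798)=0.0000; B=V−Δ·S=0.0000
Node (1,1) S=201.6400: V=(p*·25.0000+(1−p*)·0.0000)/1.19=12.2231; Δ=(25.0000−0.0000)/(286.3288−175.4268)=0.2254; B=V−Δ·S=-33.2315
Node (0,0) S=142.0000: V=(p*·12.2231+(1−p*)·0.0000)/1.19=5.9761; Δ=(12.2231−0.0000)/(201.6400−123.5400)=0.1565; B=V−Δ·S=-16.2476
Each (Δ,B) replicates both successor values, so the strategy is self-financing and V0 is arbitrage-free.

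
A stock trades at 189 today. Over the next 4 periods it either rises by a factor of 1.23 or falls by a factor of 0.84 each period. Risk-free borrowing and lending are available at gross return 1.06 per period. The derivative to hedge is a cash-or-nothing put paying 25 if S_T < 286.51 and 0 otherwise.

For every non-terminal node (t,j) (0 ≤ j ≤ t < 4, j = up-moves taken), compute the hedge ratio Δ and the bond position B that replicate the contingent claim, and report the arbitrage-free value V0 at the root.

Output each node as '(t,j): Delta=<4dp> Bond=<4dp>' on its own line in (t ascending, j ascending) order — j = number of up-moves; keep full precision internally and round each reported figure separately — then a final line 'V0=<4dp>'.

No-arbitrage ⇒ martingale measure with p* = (R−d)/(u−d) = 0.5641.
Terminal values V(4,·): V(4,0)=25.0000, V(4,1)=25.0000, V(4,2)=25.0000, V(4,3)=0.0000, V(4,4)=0.0000
  t=3,j=0: stock 112.0211 → up 137.7859 (V=25.0000), down 94.0977 (V=25.0000). Price 23.5849; hedge Δ=0.0000, bond B=23.5849.
  t=3,j=1: stock 164.0308 → up 201.7579 (V=25.0000), down 137.7859 (V=25.0000). Price 23.5849; hedge Δ=0.0000, bond B=23.5849.
  t=3,j=2: stock 240.1880 → up 295.4312 (V=0.0000), down 201.7579 (V=25.0000). Price 10.2806; hedge Δ=-0.2669, bond B=74.3832.
  t=3,j=3: stock 351.7039 → up 432.5958 (V=0.0000), down 295.4312 (V=0.0000). Price 0.0000; hedge Δ=0.0000, bond B=0.0000.
  t=2,j=0: stock 133.3584 → up 164.0308 (V=23.5849), down 112.0211 (V=23.5849). Price 22.2499; hedge Δ=0.0000, bond B=22.2499.
  t=2,j=1: stock 195.2748 → up 240.1880 (V=10.2806), down 164.0308 (V=23.5849). Price 15.1697; hedge Δ=-0.1747, bond B=49.2833.
  t=2,j=2: stock 285.9381 → up 351.7039 (V=0.0000), down 240.1880 (V=10.2806). Price 4.2276; hedge Δ=-0.0922, bond B=30.5881.
  t=1,j=0: stock 158.7600 → up 195.2748 (V=15.1697), down 133.3584 (V=22.2499). Price 17.2226; hedge Δ=-0.1144, bond B=35.3769.
  t=1,j=1: stock 232.4700 → up 285.9381 (V=4.2276), down 195.2748 (V=15.1697). Price 8.4880; hedge Δ=-0.1207, bond B=36.5446.
  t=0,j=0: stock 189.0000 → up 232.4700 (V=8.4880), down 158.7600 (V=17.2226). Price 11.5994; hedge Δ=-0.1185, bond B=33.9959.
Root portfolio cost Δ·189+B reproduces V0=11.5994.

(0,0): Delta=-0.1185 Bond=33.9959
(1,0): Delta=-0.1144 Bond=35.3769
(1,1): Delta=-0.1207 Bond=36.5446
(2,0): Delta=0.0000 Bond=22.2499
(2,1): Delta=-0.1747 Bond=49.2833
(2,2): Delta=-0.0922 Bond=30.5881
(3,0): Delta=0.0000 Bond=23.5849
(3,1): Delta=0.0000 Bond=23.5849
(3,2): Delta=-0.2669 Bond=74.3832
(3,3): Delta=0.0000 Bond=0.0000
V0=11.5994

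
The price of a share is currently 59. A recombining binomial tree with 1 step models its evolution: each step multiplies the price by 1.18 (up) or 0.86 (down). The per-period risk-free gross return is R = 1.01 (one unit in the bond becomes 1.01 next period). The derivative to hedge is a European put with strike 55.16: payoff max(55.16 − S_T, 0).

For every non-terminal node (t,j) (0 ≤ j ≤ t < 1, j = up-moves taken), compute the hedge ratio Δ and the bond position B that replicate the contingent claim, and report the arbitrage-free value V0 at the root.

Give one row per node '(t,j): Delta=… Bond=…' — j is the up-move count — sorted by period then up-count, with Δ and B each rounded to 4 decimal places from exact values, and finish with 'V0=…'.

(0,0): Delta=-0.2341 Bond=16.1374
V0=2.3249

No-arbitrage ⇒ martingale measure with p* = (R−d)/(u−d) = 0.4688.
Terminal payoffs: V(1,0)=4.4200, V(1,1)=0.0000
(0,0): S=59.0000. Δ = (V_up−V_dn)/(S_up−S_dn) = (0.0000−4.4200)/(69.6200−50.7400) = -0.2341. V = [p*·0.0000 + (1−p*)·4.4200]/1.01 = 2.3249. B = V − Δ·S = 16.1374.
Check: Δ(0,0)·S0 + B(0,0) = 2.3249 = V0.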